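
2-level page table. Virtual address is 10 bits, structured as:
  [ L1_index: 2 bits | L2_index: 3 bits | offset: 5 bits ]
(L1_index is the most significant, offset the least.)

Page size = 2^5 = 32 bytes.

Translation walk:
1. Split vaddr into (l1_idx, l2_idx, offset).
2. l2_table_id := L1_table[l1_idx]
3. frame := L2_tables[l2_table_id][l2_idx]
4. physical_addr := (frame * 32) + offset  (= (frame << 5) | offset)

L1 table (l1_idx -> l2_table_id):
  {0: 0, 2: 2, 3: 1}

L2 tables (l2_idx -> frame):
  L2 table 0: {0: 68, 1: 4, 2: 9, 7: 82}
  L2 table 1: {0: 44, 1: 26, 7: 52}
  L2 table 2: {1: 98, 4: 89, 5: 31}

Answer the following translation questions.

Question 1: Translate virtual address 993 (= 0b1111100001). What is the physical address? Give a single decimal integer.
vaddr = 993 = 0b1111100001
Split: l1_idx=3, l2_idx=7, offset=1
L1[3] = 1
L2[1][7] = 52
paddr = 52 * 32 + 1 = 1665

Answer: 1665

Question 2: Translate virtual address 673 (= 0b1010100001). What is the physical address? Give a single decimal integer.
vaddr = 673 = 0b1010100001
Split: l1_idx=2, l2_idx=5, offset=1
L1[2] = 2
L2[2][5] = 31
paddr = 31 * 32 + 1 = 993

Answer: 993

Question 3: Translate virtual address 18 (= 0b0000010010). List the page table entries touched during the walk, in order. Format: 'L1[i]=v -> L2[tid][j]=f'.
vaddr = 18 = 0b0000010010
Split: l1_idx=0, l2_idx=0, offset=18

Answer: L1[0]=0 -> L2[0][0]=68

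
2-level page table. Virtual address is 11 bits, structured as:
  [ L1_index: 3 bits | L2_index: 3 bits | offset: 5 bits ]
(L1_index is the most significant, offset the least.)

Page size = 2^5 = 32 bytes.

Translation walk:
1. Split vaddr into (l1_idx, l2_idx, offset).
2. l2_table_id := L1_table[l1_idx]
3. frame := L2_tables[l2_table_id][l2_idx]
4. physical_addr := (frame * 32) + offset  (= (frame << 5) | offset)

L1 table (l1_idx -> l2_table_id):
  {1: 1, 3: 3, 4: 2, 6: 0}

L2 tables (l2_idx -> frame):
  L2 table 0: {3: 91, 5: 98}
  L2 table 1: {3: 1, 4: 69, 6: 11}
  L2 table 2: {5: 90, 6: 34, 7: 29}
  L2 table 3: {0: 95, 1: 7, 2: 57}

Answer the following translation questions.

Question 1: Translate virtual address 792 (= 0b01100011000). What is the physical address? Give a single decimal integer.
vaddr = 792 = 0b01100011000
Split: l1_idx=3, l2_idx=0, offset=24
L1[3] = 3
L2[3][0] = 95
paddr = 95 * 32 + 24 = 3064

Answer: 3064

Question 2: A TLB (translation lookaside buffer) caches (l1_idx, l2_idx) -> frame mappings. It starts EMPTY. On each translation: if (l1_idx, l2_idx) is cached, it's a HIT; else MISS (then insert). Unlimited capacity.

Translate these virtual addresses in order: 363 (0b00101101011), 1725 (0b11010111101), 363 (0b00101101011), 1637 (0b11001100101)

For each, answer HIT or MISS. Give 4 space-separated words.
vaddr=363: (1,3) not in TLB -> MISS, insert
vaddr=1725: (6,5) not in TLB -> MISS, insert
vaddr=363: (1,3) in TLB -> HIT
vaddr=1637: (6,3) not in TLB -> MISS, insert

Answer: MISS MISS HIT MISS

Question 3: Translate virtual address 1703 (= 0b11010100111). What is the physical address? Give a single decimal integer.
vaddr = 1703 = 0b11010100111
Split: l1_idx=6, l2_idx=5, offset=7
L1[6] = 0
L2[0][5] = 98
paddr = 98 * 32 + 7 = 3143

Answer: 3143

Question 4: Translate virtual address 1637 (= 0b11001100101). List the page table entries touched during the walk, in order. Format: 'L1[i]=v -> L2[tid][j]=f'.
vaddr = 1637 = 0b11001100101
Split: l1_idx=6, l2_idx=3, offset=5

Answer: L1[6]=0 -> L2[0][3]=91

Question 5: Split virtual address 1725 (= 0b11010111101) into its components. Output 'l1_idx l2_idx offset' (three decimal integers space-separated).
Answer: 6 5 29

Derivation:
vaddr = 1725 = 0b11010111101
  top 3 bits -> l1_idx = 6
  next 3 bits -> l2_idx = 5
  bottom 5 bits -> offset = 29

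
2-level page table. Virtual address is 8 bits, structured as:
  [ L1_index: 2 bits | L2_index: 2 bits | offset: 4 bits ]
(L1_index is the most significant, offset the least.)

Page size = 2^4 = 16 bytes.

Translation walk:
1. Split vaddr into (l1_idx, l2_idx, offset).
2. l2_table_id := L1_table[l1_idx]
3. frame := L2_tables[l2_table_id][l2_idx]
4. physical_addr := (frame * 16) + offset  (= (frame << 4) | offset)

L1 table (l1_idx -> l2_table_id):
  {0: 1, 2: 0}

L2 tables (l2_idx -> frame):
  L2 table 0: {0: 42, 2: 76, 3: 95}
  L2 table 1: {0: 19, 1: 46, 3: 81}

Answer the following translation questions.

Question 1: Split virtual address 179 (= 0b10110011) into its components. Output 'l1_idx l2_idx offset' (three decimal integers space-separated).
vaddr = 179 = 0b10110011
  top 2 bits -> l1_idx = 2
  next 2 bits -> l2_idx = 3
  bottom 4 bits -> offset = 3

Answer: 2 3 3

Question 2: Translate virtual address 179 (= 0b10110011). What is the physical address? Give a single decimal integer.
Answer: 1523

Derivation:
vaddr = 179 = 0b10110011
Split: l1_idx=2, l2_idx=3, offset=3
L1[2] = 0
L2[0][3] = 95
paddr = 95 * 16 + 3 = 1523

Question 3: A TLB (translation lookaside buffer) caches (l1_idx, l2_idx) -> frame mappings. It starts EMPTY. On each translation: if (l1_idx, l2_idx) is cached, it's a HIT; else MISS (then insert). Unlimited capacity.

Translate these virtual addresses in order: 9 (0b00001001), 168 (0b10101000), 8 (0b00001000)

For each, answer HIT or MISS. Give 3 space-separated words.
Answer: MISS MISS HIT

Derivation:
vaddr=9: (0,0) not in TLB -> MISS, insert
vaddr=168: (2,2) not in TLB -> MISS, insert
vaddr=8: (0,0) in TLB -> HIT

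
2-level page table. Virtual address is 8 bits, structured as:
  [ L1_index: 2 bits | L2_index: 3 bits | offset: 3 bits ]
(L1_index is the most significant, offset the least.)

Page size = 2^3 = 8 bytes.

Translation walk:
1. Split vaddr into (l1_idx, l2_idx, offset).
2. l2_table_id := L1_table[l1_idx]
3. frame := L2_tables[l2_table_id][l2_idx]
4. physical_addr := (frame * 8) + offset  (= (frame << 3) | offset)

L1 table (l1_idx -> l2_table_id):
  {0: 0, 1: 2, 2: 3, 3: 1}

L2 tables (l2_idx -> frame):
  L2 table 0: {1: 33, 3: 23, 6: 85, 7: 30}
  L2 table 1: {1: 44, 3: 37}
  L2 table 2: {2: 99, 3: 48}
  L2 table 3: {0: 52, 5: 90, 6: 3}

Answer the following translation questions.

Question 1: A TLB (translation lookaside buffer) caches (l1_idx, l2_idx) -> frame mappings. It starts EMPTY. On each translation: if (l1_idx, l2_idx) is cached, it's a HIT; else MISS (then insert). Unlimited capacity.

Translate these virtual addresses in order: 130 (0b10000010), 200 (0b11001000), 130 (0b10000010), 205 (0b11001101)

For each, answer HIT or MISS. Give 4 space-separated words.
Answer: MISS MISS HIT HIT

Derivation:
vaddr=130: (2,0) not in TLB -> MISS, insert
vaddr=200: (3,1) not in TLB -> MISS, insert
vaddr=130: (2,0) in TLB -> HIT
vaddr=205: (3,1) in TLB -> HIT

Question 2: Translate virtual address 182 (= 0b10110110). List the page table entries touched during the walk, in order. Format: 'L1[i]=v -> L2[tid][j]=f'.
Answer: L1[2]=3 -> L2[3][6]=3

Derivation:
vaddr = 182 = 0b10110110
Split: l1_idx=2, l2_idx=6, offset=6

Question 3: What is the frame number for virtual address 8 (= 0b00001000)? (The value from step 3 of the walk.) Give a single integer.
Answer: 33

Derivation:
vaddr = 8: l1_idx=0, l2_idx=1
L1[0] = 0; L2[0][1] = 33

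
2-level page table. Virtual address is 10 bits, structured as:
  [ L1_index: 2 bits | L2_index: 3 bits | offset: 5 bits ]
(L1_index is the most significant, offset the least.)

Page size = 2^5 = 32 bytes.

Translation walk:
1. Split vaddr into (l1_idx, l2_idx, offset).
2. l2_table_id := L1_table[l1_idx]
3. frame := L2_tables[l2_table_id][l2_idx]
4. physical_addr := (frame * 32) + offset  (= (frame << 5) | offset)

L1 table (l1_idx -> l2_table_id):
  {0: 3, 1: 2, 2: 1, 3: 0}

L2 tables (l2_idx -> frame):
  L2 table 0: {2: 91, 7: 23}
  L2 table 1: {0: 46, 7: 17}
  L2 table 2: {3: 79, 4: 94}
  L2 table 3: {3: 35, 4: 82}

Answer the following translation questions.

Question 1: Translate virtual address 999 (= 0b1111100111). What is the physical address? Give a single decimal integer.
vaddr = 999 = 0b1111100111
Split: l1_idx=3, l2_idx=7, offset=7
L1[3] = 0
L2[0][7] = 23
paddr = 23 * 32 + 7 = 743

Answer: 743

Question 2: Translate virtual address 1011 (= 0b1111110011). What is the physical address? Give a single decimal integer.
Answer: 755

Derivation:
vaddr = 1011 = 0b1111110011
Split: l1_idx=3, l2_idx=7, offset=19
L1[3] = 0
L2[0][7] = 23
paddr = 23 * 32 + 19 = 755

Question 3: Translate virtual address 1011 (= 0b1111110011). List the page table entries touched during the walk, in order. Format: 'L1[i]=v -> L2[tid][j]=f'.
vaddr = 1011 = 0b1111110011
Split: l1_idx=3, l2_idx=7, offset=19

Answer: L1[3]=0 -> L2[0][7]=23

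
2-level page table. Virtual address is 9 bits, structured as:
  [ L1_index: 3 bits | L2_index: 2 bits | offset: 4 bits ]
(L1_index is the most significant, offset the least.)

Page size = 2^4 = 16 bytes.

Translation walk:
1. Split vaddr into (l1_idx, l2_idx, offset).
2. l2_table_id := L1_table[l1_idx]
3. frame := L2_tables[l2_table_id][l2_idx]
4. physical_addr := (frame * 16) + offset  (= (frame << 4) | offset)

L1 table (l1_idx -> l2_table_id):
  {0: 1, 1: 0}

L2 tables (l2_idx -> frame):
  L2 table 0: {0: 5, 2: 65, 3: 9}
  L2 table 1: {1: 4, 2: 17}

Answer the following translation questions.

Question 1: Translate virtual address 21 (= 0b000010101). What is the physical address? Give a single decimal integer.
vaddr = 21 = 0b000010101
Split: l1_idx=0, l2_idx=1, offset=5
L1[0] = 1
L2[1][1] = 4
paddr = 4 * 16 + 5 = 69

Answer: 69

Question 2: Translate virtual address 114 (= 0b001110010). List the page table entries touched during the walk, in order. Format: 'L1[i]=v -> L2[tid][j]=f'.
vaddr = 114 = 0b001110010
Split: l1_idx=1, l2_idx=3, offset=2

Answer: L1[1]=0 -> L2[0][3]=9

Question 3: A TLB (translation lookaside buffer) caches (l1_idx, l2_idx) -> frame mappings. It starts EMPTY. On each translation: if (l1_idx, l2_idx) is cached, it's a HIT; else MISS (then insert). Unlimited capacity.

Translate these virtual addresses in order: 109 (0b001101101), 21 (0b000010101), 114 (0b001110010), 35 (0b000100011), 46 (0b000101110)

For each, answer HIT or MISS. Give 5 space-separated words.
vaddr=109: (1,2) not in TLB -> MISS, insert
vaddr=21: (0,1) not in TLB -> MISS, insert
vaddr=114: (1,3) not in TLB -> MISS, insert
vaddr=35: (0,2) not in TLB -> MISS, insert
vaddr=46: (0,2) in TLB -> HIT

Answer: MISS MISS MISS MISS HIT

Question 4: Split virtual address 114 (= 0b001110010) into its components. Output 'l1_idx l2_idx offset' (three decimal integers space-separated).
vaddr = 114 = 0b001110010
  top 3 bits -> l1_idx = 1
  next 2 bits -> l2_idx = 3
  bottom 4 bits -> offset = 2

Answer: 1 3 2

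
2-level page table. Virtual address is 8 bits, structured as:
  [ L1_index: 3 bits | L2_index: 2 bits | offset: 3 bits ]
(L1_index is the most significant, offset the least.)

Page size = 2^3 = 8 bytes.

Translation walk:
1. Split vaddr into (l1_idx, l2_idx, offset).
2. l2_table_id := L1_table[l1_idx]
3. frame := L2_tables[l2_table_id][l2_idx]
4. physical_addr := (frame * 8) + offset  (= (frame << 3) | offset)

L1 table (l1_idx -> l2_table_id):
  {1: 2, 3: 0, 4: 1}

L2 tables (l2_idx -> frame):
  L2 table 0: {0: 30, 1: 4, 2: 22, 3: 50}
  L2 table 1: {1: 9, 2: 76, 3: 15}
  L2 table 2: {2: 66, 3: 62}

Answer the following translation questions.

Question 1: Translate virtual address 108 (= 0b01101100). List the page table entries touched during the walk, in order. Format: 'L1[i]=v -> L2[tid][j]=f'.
Answer: L1[3]=0 -> L2[0][1]=4

Derivation:
vaddr = 108 = 0b01101100
Split: l1_idx=3, l2_idx=1, offset=4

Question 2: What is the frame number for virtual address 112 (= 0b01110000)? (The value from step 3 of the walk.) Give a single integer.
vaddr = 112: l1_idx=3, l2_idx=2
L1[3] = 0; L2[0][2] = 22

Answer: 22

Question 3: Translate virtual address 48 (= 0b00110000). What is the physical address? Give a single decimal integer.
vaddr = 48 = 0b00110000
Split: l1_idx=1, l2_idx=2, offset=0
L1[1] = 2
L2[2][2] = 66
paddr = 66 * 8 + 0 = 528

Answer: 528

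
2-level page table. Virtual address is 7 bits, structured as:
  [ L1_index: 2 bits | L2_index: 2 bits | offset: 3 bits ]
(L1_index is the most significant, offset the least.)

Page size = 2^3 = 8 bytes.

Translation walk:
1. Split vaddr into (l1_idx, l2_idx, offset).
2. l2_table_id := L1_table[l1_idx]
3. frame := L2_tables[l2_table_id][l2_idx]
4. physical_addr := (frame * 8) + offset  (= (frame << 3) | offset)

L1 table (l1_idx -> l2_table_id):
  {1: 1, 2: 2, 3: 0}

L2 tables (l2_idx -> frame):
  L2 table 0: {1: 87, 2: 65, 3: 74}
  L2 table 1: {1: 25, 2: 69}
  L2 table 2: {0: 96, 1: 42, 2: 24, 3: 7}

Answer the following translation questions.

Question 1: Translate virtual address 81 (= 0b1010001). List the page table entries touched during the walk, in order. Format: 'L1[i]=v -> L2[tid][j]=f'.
Answer: L1[2]=2 -> L2[2][2]=24

Derivation:
vaddr = 81 = 0b1010001
Split: l1_idx=2, l2_idx=2, offset=1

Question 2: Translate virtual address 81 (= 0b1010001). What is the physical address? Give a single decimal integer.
vaddr = 81 = 0b1010001
Split: l1_idx=2, l2_idx=2, offset=1
L1[2] = 2
L2[2][2] = 24
paddr = 24 * 8 + 1 = 193

Answer: 193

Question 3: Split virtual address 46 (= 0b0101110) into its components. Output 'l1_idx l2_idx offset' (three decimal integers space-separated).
vaddr = 46 = 0b0101110
  top 2 bits -> l1_idx = 1
  next 2 bits -> l2_idx = 1
  bottom 3 bits -> offset = 6

Answer: 1 1 6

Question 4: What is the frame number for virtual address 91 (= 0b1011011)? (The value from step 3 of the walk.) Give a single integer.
vaddr = 91: l1_idx=2, l2_idx=3
L1[2] = 2; L2[2][3] = 7

Answer: 7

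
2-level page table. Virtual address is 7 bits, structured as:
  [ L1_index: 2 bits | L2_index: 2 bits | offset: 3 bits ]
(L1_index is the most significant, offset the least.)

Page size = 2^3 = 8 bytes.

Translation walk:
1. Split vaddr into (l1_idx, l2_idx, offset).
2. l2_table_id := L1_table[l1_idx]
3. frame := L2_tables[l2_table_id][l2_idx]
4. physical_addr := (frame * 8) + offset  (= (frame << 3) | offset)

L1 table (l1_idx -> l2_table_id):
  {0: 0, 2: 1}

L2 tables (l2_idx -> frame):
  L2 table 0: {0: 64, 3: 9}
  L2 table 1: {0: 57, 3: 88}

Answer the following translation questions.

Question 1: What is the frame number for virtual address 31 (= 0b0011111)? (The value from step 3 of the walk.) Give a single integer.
vaddr = 31: l1_idx=0, l2_idx=3
L1[0] = 0; L2[0][3] = 9

Answer: 9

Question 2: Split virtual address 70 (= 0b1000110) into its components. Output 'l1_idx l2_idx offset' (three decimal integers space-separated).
vaddr = 70 = 0b1000110
  top 2 bits -> l1_idx = 2
  next 2 bits -> l2_idx = 0
  bottom 3 bits -> offset = 6

Answer: 2 0 6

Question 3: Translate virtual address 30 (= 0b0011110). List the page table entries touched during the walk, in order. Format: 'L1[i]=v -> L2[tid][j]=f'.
Answer: L1[0]=0 -> L2[0][3]=9

Derivation:
vaddr = 30 = 0b0011110
Split: l1_idx=0, l2_idx=3, offset=6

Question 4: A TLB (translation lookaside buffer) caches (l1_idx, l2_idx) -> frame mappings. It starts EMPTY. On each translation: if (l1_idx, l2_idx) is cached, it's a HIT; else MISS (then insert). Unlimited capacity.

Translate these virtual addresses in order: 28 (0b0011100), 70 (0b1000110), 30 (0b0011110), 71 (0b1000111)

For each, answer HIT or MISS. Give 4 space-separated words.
Answer: MISS MISS HIT HIT

Derivation:
vaddr=28: (0,3) not in TLB -> MISS, insert
vaddr=70: (2,0) not in TLB -> MISS, insert
vaddr=30: (0,3) in TLB -> HIT
vaddr=71: (2,0) in TLB -> HIT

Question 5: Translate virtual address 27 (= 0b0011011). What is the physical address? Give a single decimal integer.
Answer: 75

Derivation:
vaddr = 27 = 0b0011011
Split: l1_idx=0, l2_idx=3, offset=3
L1[0] = 0
L2[0][3] = 9
paddr = 9 * 8 + 3 = 75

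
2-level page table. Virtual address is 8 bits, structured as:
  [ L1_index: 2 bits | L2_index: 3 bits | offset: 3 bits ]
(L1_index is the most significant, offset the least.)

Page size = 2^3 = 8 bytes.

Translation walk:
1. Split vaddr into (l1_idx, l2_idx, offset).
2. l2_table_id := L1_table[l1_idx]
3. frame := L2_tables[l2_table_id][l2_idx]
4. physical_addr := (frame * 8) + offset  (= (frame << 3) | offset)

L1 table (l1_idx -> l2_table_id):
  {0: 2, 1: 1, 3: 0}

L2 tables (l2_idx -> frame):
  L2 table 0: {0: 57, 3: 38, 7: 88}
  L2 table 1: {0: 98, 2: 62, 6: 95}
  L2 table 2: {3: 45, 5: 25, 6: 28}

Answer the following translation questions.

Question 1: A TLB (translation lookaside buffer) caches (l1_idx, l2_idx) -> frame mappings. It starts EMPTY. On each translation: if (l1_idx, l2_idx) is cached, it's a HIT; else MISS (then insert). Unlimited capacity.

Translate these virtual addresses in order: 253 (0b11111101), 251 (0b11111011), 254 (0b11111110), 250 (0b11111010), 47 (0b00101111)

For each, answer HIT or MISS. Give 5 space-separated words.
vaddr=253: (3,7) not in TLB -> MISS, insert
vaddr=251: (3,7) in TLB -> HIT
vaddr=254: (3,7) in TLB -> HIT
vaddr=250: (3,7) in TLB -> HIT
vaddr=47: (0,5) not in TLB -> MISS, insert

Answer: MISS HIT HIT HIT MISS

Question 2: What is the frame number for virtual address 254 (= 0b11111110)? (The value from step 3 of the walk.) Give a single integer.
vaddr = 254: l1_idx=3, l2_idx=7
L1[3] = 0; L2[0][7] = 88

Answer: 88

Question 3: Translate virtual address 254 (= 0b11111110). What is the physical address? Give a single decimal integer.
Answer: 710

Derivation:
vaddr = 254 = 0b11111110
Split: l1_idx=3, l2_idx=7, offset=6
L1[3] = 0
L2[0][7] = 88
paddr = 88 * 8 + 6 = 710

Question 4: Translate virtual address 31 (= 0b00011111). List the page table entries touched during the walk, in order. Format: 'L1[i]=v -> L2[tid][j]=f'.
vaddr = 31 = 0b00011111
Split: l1_idx=0, l2_idx=3, offset=7

Answer: L1[0]=2 -> L2[2][3]=45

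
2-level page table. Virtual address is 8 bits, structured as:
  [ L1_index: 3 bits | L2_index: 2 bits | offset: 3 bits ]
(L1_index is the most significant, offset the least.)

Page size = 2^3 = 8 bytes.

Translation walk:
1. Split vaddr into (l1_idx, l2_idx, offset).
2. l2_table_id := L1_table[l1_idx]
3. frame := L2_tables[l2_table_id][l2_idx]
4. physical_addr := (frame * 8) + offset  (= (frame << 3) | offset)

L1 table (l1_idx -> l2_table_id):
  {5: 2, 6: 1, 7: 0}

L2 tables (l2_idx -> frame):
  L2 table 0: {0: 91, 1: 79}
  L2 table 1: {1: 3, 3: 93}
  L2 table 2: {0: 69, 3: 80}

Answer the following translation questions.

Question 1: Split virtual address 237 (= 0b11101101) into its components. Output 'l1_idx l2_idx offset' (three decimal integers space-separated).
vaddr = 237 = 0b11101101
  top 3 bits -> l1_idx = 7
  next 2 bits -> l2_idx = 1
  bottom 3 bits -> offset = 5

Answer: 7 1 5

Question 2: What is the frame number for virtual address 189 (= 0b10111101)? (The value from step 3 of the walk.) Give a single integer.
Answer: 80

Derivation:
vaddr = 189: l1_idx=5, l2_idx=3
L1[5] = 2; L2[2][3] = 80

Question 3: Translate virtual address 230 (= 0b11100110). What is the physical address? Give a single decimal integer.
Answer: 734

Derivation:
vaddr = 230 = 0b11100110
Split: l1_idx=7, l2_idx=0, offset=6
L1[7] = 0
L2[0][0] = 91
paddr = 91 * 8 + 6 = 734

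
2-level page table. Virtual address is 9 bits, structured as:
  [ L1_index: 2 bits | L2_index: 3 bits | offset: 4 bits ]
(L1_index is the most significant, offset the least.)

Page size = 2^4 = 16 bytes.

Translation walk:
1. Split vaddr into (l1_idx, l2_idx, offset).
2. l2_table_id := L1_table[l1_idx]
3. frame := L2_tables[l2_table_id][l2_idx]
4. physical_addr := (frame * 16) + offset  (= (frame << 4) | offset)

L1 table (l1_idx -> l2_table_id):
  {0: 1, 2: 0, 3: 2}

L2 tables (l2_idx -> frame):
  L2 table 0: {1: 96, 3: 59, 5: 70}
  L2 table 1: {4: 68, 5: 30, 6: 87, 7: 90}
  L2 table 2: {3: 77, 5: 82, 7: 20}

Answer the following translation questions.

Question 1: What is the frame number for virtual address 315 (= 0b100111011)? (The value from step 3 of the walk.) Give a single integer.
vaddr = 315: l1_idx=2, l2_idx=3
L1[2] = 0; L2[0][3] = 59

Answer: 59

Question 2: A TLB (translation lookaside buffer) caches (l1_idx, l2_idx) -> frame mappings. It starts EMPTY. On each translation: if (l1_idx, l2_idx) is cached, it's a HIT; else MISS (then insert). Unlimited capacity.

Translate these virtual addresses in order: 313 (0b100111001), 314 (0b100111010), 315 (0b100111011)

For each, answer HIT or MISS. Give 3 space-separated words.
vaddr=313: (2,3) not in TLB -> MISS, insert
vaddr=314: (2,3) in TLB -> HIT
vaddr=315: (2,3) in TLB -> HIT

Answer: MISS HIT HIT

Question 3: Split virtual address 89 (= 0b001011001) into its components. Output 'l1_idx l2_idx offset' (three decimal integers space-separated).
Answer: 0 5 9

Derivation:
vaddr = 89 = 0b001011001
  top 2 bits -> l1_idx = 0
  next 3 bits -> l2_idx = 5
  bottom 4 bits -> offset = 9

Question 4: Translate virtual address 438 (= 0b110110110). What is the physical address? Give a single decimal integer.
Answer: 1238

Derivation:
vaddr = 438 = 0b110110110
Split: l1_idx=3, l2_idx=3, offset=6
L1[3] = 2
L2[2][3] = 77
paddr = 77 * 16 + 6 = 1238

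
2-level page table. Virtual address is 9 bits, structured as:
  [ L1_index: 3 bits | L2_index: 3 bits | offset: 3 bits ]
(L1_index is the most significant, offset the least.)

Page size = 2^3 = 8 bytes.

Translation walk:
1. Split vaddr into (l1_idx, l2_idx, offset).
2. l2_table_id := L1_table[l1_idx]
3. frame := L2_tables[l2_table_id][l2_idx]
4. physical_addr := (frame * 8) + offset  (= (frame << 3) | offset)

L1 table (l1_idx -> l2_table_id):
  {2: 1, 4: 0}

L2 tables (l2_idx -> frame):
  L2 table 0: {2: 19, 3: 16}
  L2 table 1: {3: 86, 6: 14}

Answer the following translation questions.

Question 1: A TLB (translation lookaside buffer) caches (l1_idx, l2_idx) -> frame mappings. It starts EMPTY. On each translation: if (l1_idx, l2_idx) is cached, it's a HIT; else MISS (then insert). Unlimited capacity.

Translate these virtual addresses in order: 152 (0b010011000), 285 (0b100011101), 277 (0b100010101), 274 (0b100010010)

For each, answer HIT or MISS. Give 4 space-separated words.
vaddr=152: (2,3) not in TLB -> MISS, insert
vaddr=285: (4,3) not in TLB -> MISS, insert
vaddr=277: (4,2) not in TLB -> MISS, insert
vaddr=274: (4,2) in TLB -> HIT

Answer: MISS MISS MISS HIT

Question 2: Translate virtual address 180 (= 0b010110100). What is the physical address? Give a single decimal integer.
vaddr = 180 = 0b010110100
Split: l1_idx=2, l2_idx=6, offset=4
L1[2] = 1
L2[1][6] = 14
paddr = 14 * 8 + 4 = 116

Answer: 116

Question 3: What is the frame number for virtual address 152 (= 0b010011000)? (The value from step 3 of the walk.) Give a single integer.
vaddr = 152: l1_idx=2, l2_idx=3
L1[2] = 1; L2[1][3] = 86

Answer: 86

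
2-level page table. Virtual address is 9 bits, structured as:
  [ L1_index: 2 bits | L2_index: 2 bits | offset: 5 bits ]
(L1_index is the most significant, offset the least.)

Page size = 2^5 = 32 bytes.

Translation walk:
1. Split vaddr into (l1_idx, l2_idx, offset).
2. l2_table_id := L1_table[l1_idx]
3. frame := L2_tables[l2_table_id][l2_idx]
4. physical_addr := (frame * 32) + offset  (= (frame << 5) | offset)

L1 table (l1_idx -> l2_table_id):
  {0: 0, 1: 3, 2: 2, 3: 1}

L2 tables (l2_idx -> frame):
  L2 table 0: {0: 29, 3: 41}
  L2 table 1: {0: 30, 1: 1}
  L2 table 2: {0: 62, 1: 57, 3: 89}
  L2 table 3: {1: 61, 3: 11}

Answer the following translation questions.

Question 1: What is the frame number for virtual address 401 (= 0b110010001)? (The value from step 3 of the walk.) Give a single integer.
Answer: 30

Derivation:
vaddr = 401: l1_idx=3, l2_idx=0
L1[3] = 1; L2[1][0] = 30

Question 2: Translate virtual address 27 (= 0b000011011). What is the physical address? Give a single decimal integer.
vaddr = 27 = 0b000011011
Split: l1_idx=0, l2_idx=0, offset=27
L1[0] = 0
L2[0][0] = 29
paddr = 29 * 32 + 27 = 955

Answer: 955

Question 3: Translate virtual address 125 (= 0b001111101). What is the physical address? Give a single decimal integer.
vaddr = 125 = 0b001111101
Split: l1_idx=0, l2_idx=3, offset=29
L1[0] = 0
L2[0][3] = 41
paddr = 41 * 32 + 29 = 1341

Answer: 1341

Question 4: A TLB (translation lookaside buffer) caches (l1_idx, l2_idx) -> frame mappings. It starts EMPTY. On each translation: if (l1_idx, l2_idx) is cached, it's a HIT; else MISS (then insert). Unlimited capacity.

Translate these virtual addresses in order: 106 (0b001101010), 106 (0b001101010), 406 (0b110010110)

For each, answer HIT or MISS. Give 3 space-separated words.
vaddr=106: (0,3) not in TLB -> MISS, insert
vaddr=106: (0,3) in TLB -> HIT
vaddr=406: (3,0) not in TLB -> MISS, insert

Answer: MISS HIT MISS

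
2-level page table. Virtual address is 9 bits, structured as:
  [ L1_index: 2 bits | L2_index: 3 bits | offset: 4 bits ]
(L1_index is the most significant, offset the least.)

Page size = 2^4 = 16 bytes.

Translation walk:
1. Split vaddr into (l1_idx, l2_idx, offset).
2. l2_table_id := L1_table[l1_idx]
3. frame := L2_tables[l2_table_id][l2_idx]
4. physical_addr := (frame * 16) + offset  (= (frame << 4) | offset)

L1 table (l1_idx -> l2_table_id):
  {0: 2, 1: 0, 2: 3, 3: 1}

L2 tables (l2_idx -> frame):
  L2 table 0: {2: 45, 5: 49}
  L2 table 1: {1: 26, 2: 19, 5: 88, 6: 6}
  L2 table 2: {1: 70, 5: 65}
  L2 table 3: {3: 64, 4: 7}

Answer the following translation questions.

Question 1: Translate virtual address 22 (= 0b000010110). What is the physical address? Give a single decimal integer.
vaddr = 22 = 0b000010110
Split: l1_idx=0, l2_idx=1, offset=6
L1[0] = 2
L2[2][1] = 70
paddr = 70 * 16 + 6 = 1126

Answer: 1126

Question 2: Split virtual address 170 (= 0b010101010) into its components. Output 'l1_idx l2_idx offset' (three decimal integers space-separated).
Answer: 1 2 10

Derivation:
vaddr = 170 = 0b010101010
  top 2 bits -> l1_idx = 1
  next 3 bits -> l2_idx = 2
  bottom 4 bits -> offset = 10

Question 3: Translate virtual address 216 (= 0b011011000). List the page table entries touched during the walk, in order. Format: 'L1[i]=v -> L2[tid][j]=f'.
Answer: L1[1]=0 -> L2[0][5]=49

Derivation:
vaddr = 216 = 0b011011000
Split: l1_idx=1, l2_idx=5, offset=8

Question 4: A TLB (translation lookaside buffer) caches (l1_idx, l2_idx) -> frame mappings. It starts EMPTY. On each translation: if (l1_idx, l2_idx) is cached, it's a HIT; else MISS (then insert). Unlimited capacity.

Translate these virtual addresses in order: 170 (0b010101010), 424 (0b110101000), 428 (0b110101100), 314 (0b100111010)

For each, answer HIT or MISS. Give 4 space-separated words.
vaddr=170: (1,2) not in TLB -> MISS, insert
vaddr=424: (3,2) not in TLB -> MISS, insert
vaddr=428: (3,2) in TLB -> HIT
vaddr=314: (2,3) not in TLB -> MISS, insert

Answer: MISS MISS HIT MISS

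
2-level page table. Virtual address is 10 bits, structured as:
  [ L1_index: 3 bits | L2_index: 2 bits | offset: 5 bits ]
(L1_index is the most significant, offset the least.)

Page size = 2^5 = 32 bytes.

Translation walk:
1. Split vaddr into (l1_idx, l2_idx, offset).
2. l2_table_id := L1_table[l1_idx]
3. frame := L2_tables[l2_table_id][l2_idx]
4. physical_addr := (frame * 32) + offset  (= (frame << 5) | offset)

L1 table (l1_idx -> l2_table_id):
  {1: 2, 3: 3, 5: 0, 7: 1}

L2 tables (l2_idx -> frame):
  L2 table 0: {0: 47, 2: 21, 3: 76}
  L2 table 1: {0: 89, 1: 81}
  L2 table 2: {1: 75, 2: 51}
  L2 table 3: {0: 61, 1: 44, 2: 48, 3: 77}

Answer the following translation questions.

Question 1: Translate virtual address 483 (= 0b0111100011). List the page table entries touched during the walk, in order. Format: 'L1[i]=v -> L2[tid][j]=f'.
Answer: L1[3]=3 -> L2[3][3]=77

Derivation:
vaddr = 483 = 0b0111100011
Split: l1_idx=3, l2_idx=3, offset=3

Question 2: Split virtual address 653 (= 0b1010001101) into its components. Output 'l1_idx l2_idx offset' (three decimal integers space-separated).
vaddr = 653 = 0b1010001101
  top 3 bits -> l1_idx = 5
  next 2 bits -> l2_idx = 0
  bottom 5 bits -> offset = 13

Answer: 5 0 13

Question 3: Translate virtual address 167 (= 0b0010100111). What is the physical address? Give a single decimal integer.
vaddr = 167 = 0b0010100111
Split: l1_idx=1, l2_idx=1, offset=7
L1[1] = 2
L2[2][1] = 75
paddr = 75 * 32 + 7 = 2407

Answer: 2407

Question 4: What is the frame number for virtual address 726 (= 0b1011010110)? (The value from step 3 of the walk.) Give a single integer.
Answer: 21

Derivation:
vaddr = 726: l1_idx=5, l2_idx=2
L1[5] = 0; L2[0][2] = 21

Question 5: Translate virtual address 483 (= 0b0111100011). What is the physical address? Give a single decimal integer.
vaddr = 483 = 0b0111100011
Split: l1_idx=3, l2_idx=3, offset=3
L1[3] = 3
L2[3][3] = 77
paddr = 77 * 32 + 3 = 2467

Answer: 2467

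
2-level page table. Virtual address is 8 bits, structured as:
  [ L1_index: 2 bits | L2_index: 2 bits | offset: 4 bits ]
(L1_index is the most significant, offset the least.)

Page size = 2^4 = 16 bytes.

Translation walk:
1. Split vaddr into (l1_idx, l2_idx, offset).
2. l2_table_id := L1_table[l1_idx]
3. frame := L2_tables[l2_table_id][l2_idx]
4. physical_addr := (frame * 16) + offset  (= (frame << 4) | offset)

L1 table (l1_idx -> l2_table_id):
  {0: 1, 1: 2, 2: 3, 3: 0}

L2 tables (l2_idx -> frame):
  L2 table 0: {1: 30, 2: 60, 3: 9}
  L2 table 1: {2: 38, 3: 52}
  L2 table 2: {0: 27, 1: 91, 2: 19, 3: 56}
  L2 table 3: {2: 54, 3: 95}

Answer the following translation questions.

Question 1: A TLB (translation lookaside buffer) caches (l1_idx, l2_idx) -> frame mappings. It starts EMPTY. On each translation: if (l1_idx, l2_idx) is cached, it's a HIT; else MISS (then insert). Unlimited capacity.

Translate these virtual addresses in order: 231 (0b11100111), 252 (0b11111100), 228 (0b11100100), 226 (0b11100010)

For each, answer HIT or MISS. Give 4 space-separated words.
Answer: MISS MISS HIT HIT

Derivation:
vaddr=231: (3,2) not in TLB -> MISS, insert
vaddr=252: (3,3) not in TLB -> MISS, insert
vaddr=228: (3,2) in TLB -> HIT
vaddr=226: (3,2) in TLB -> HIT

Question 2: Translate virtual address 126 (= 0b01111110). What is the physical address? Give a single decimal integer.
Answer: 910

Derivation:
vaddr = 126 = 0b01111110
Split: l1_idx=1, l2_idx=3, offset=14
L1[1] = 2
L2[2][3] = 56
paddr = 56 * 16 + 14 = 910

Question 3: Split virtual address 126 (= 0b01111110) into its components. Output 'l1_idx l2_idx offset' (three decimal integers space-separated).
Answer: 1 3 14

Derivation:
vaddr = 126 = 0b01111110
  top 2 bits -> l1_idx = 1
  next 2 bits -> l2_idx = 3
  bottom 4 bits -> offset = 14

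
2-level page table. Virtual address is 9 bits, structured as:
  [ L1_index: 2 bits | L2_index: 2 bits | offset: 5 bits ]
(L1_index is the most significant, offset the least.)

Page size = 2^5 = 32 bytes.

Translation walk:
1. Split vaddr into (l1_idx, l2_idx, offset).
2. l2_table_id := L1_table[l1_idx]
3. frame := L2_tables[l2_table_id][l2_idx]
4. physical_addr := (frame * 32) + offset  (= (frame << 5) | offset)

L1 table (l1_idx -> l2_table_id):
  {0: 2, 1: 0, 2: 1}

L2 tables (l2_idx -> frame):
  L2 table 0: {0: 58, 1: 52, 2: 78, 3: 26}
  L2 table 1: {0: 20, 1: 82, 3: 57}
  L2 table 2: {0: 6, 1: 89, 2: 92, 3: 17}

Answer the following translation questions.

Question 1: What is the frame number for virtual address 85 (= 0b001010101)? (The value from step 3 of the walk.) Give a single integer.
Answer: 92

Derivation:
vaddr = 85: l1_idx=0, l2_idx=2
L1[0] = 2; L2[2][2] = 92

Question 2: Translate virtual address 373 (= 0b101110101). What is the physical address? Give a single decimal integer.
vaddr = 373 = 0b101110101
Split: l1_idx=2, l2_idx=3, offset=21
L1[2] = 1
L2[1][3] = 57
paddr = 57 * 32 + 21 = 1845

Answer: 1845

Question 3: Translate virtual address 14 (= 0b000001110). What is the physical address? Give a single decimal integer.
Answer: 206

Derivation:
vaddr = 14 = 0b000001110
Split: l1_idx=0, l2_idx=0, offset=14
L1[0] = 2
L2[2][0] = 6
paddr = 6 * 32 + 14 = 206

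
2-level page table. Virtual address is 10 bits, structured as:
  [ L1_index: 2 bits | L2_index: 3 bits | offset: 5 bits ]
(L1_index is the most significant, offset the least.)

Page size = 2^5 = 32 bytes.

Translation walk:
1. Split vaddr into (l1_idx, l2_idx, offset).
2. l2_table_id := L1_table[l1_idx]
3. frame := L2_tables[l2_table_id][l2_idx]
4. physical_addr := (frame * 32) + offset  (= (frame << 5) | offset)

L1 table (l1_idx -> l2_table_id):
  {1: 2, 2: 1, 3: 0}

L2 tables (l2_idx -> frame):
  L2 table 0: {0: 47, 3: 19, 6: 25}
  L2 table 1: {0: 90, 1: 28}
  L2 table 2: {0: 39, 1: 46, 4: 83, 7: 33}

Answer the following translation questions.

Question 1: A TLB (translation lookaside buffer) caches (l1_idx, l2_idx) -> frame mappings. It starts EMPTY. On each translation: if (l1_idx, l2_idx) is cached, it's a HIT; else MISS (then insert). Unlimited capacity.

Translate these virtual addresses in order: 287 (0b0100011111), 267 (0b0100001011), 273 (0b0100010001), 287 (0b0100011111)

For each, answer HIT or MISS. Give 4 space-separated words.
vaddr=287: (1,0) not in TLB -> MISS, insert
vaddr=267: (1,0) in TLB -> HIT
vaddr=273: (1,0) in TLB -> HIT
vaddr=287: (1,0) in TLB -> HIT

Answer: MISS HIT HIT HIT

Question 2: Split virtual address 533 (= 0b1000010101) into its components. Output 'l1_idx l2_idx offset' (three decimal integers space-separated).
Answer: 2 0 21

Derivation:
vaddr = 533 = 0b1000010101
  top 2 bits -> l1_idx = 2
  next 3 bits -> l2_idx = 0
  bottom 5 bits -> offset = 21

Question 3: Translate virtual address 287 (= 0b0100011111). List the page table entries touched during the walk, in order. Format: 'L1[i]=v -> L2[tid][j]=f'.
Answer: L1[1]=2 -> L2[2][0]=39

Derivation:
vaddr = 287 = 0b0100011111
Split: l1_idx=1, l2_idx=0, offset=31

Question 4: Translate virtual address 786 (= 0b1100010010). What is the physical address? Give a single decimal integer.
vaddr = 786 = 0b1100010010
Split: l1_idx=3, l2_idx=0, offset=18
L1[3] = 0
L2[0][0] = 47
paddr = 47 * 32 + 18 = 1522

Answer: 1522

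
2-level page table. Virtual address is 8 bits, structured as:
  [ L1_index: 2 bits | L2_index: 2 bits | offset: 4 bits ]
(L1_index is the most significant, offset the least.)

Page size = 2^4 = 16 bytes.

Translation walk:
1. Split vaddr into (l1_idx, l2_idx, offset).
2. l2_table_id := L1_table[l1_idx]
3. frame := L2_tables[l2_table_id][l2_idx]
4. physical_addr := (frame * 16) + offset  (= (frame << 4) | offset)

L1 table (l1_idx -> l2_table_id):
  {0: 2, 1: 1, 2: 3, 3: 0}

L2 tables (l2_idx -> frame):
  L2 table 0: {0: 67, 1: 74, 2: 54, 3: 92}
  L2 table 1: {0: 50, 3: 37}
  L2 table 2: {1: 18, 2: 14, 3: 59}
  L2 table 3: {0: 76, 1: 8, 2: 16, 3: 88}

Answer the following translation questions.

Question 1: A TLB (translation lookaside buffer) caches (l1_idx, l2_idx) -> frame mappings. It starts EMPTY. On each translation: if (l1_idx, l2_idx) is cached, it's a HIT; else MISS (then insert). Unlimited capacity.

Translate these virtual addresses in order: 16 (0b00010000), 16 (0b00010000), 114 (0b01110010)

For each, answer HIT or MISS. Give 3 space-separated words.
Answer: MISS HIT MISS

Derivation:
vaddr=16: (0,1) not in TLB -> MISS, insert
vaddr=16: (0,1) in TLB -> HIT
vaddr=114: (1,3) not in TLB -> MISS, insert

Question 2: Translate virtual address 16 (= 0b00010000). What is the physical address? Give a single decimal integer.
vaddr = 16 = 0b00010000
Split: l1_idx=0, l2_idx=1, offset=0
L1[0] = 2
L2[2][1] = 18
paddr = 18 * 16 + 0 = 288

Answer: 288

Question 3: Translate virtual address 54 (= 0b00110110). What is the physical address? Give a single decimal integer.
Answer: 950

Derivation:
vaddr = 54 = 0b00110110
Split: l1_idx=0, l2_idx=3, offset=6
L1[0] = 2
L2[2][3] = 59
paddr = 59 * 16 + 6 = 950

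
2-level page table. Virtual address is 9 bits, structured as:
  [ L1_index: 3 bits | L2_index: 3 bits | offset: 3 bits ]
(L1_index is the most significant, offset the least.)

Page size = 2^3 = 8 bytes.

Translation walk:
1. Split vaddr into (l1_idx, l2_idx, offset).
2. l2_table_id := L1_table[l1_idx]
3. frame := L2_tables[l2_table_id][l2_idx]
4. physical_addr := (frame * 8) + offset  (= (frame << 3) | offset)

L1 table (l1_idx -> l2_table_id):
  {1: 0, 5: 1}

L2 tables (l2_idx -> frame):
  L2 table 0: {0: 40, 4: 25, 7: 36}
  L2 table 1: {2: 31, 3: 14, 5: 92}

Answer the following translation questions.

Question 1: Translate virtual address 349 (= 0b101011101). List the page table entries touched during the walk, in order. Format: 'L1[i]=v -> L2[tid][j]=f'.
vaddr = 349 = 0b101011101
Split: l1_idx=5, l2_idx=3, offset=5

Answer: L1[5]=1 -> L2[1][3]=14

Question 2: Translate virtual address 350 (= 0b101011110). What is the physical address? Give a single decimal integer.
vaddr = 350 = 0b101011110
Split: l1_idx=5, l2_idx=3, offset=6
L1[5] = 1
L2[1][3] = 14
paddr = 14 * 8 + 6 = 118

Answer: 118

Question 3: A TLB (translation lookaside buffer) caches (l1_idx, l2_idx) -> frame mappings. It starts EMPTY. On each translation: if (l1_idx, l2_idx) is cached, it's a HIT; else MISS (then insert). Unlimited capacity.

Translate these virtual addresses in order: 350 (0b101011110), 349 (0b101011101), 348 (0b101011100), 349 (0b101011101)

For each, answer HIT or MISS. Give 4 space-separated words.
vaddr=350: (5,3) not in TLB -> MISS, insert
vaddr=349: (5,3) in TLB -> HIT
vaddr=348: (5,3) in TLB -> HIT
vaddr=349: (5,3) in TLB -> HIT

Answer: MISS HIT HIT HIT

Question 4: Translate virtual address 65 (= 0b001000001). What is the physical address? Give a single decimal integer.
Answer: 321

Derivation:
vaddr = 65 = 0b001000001
Split: l1_idx=1, l2_idx=0, offset=1
L1[1] = 0
L2[0][0] = 40
paddr = 40 * 8 + 1 = 321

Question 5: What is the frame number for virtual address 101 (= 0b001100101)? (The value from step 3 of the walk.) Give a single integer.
Answer: 25

Derivation:
vaddr = 101: l1_idx=1, l2_idx=4
L1[1] = 0; L2[0][4] = 25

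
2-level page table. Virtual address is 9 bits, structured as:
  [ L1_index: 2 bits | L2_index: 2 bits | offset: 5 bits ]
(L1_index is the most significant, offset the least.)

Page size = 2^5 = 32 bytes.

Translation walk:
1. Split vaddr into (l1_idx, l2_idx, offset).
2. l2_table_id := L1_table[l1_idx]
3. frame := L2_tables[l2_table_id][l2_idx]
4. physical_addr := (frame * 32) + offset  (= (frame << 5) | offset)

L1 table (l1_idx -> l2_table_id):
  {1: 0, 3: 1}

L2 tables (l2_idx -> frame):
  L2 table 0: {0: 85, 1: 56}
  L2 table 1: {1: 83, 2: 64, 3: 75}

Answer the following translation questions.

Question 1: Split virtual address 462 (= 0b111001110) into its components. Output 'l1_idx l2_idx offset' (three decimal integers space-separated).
vaddr = 462 = 0b111001110
  top 2 bits -> l1_idx = 3
  next 2 bits -> l2_idx = 2
  bottom 5 bits -> offset = 14

Answer: 3 2 14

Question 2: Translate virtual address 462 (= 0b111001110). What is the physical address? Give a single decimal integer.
Answer: 2062

Derivation:
vaddr = 462 = 0b111001110
Split: l1_idx=3, l2_idx=2, offset=14
L1[3] = 1
L2[1][2] = 64
paddr = 64 * 32 + 14 = 2062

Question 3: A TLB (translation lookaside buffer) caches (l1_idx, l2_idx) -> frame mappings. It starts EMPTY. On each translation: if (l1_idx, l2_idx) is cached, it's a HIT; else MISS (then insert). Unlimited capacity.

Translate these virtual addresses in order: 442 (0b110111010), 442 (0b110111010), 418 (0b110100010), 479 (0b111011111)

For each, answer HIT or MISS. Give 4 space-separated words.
Answer: MISS HIT HIT MISS

Derivation:
vaddr=442: (3,1) not in TLB -> MISS, insert
vaddr=442: (3,1) in TLB -> HIT
vaddr=418: (3,1) in TLB -> HIT
vaddr=479: (3,2) not in TLB -> MISS, insert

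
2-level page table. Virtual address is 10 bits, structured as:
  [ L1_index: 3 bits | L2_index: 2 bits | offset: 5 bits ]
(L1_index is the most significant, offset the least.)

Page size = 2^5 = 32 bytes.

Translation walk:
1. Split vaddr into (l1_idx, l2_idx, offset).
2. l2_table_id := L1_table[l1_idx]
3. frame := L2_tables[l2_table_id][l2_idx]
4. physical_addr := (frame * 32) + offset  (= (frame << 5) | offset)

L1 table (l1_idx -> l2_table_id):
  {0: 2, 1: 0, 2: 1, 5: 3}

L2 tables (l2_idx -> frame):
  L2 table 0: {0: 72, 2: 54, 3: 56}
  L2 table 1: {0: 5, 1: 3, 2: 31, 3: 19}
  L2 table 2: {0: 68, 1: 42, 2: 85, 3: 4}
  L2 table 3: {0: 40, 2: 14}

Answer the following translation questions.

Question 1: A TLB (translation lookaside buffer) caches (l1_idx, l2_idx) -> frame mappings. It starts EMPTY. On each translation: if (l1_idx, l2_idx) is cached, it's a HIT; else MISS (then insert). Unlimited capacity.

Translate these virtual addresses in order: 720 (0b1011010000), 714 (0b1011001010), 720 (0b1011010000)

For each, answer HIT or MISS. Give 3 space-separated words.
Answer: MISS HIT HIT

Derivation:
vaddr=720: (5,2) not in TLB -> MISS, insert
vaddr=714: (5,2) in TLB -> HIT
vaddr=720: (5,2) in TLB -> HIT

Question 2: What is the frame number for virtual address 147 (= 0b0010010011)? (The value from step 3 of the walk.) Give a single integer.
Answer: 72

Derivation:
vaddr = 147: l1_idx=1, l2_idx=0
L1[1] = 0; L2[0][0] = 72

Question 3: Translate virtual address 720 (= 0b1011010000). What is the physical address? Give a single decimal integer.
Answer: 464

Derivation:
vaddr = 720 = 0b1011010000
Split: l1_idx=5, l2_idx=2, offset=16
L1[5] = 3
L2[3][2] = 14
paddr = 14 * 32 + 16 = 464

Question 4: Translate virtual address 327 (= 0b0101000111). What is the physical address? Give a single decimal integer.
Answer: 999

Derivation:
vaddr = 327 = 0b0101000111
Split: l1_idx=2, l2_idx=2, offset=7
L1[2] = 1
L2[1][2] = 31
paddr = 31 * 32 + 7 = 999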